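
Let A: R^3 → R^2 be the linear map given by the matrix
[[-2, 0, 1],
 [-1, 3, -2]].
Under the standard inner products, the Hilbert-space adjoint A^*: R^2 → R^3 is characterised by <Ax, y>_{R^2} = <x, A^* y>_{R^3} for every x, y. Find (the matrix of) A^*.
A^* = A^T =
[[-2, -1],
 [0, 3],
 [1, -2]]

For real matrices with standard dot products, the defining identity <Ax, y> = <x, A^* y> gives (Ax)^T y = x^T (A^*) y, i.e. x^T A^T y = x^T (A^*) y. Since this holds for all x, y, we must have A^* = A^T. Therefore
A^* =
[[-2, -1],
 [0, 3],
 [1, -2]].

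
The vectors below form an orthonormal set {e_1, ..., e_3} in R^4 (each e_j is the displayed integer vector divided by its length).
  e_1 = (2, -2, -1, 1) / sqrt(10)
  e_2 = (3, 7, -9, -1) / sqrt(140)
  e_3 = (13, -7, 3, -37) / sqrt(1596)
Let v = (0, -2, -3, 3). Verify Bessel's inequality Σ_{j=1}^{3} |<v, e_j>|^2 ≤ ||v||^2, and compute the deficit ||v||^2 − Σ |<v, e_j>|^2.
Σ |<v, e_j>|^2 = 1012/57; ||v||^2 = 22; deficit = 242/57

Write each e_j = u_j / sqrt(<u_j, u_j>) where u_j is the displayed integer vector. Then <v, e_j> = <v, u_j> / sqrt(<u_j, u_j>), so |<v, e_j>|^2 = <v, u_j>^2 / <u_j, u_j>.
Coefficients: <v, e_1> = 10/sqrt(10), <v, e_2> = 10/sqrt(140), <v, e_3> = -106/sqrt(1596).
Square and sum: Σ |<v, e_j>|^2 = 1012/57.
Compute ||v||^2 = v·v = 22.
Deficit = 22 − 1012/57 = 242/57 ≥ 0, confirming Bessel's inequality. (The deficit equals ||v − Σ <v,e_j> e_j||^2, the squared distance from v to span{e_j}.)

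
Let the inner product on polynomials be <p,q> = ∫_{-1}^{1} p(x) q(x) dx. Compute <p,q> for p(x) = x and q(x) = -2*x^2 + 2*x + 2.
<p,q> = 4/3

Expand the product: p(x)·q(x) = -2*x^3 + 2*x^2 + 2*x.
∫_{-1}^{1} of each monomial x^k gives [2/(k+1) if k even, 0 if k odd]. Integrating term-by-term (or equivalently evaluating the antiderivative F(x) = -x^4/2 + 2*x^3/3 + x^2 at the endpoints):
  F(1) − F(−1) = 7/6 − (-1/6) = 4/3.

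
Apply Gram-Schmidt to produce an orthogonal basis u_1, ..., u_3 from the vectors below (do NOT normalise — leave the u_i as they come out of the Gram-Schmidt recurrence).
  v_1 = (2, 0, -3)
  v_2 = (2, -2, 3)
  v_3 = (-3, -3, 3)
Orthogonal basis:
  u_1 = (2, 0, -3)
  u_2 = (36/13, -2, 24/13)
  u_3 = (-9/7, -18/7, -6/7)

Apply the Gram-Schmidt recurrence
  u_1 = v_1
  u_i = v_i − Σ_{j<i} ((v_i · u_j) / (u_j · u_j)) · u_j.

Step by step this gives:
  u_1 = (2, 0, -3)
  u_2 = (36/13, -2, 24/13)
  u_3 = (-9/7, -18/7, -6/7)

Orthogonality check:
  u_2 · u_1 = 0 (should be 0)
  u_3 · u_1 = 0 (should be 0)
  u_3 · u_2 = 0 (should be 0)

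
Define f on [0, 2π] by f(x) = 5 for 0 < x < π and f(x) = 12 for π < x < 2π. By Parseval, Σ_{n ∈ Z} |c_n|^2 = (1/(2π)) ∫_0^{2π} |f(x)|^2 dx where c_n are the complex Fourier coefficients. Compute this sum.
Σ |c_n|^2 = 169/2

Parseval equates the L^2 energy of f (normalised by 1/(2π)) with the ℓ^2 sum of its Fourier coefficients: (1/(2π)) ∫_0^{2π} |f|^2 = Σ |c_n|^2.
Compute the left side: (1/(2π)) [∫_0^π 5^2 dx + ∫_π^{2π} 12^2 dx] = (1/(2π)) · (25π + 144π) = (25 + 144)/2 = 169/2.
So Σ_{n ∈ Z} |c_n|^2 = 169/2.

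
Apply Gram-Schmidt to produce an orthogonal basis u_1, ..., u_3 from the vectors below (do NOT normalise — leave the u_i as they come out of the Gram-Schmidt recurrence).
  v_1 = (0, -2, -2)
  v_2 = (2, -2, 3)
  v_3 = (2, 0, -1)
Orthogonal basis:
  u_1 = (0, -2, -2)
  u_2 = (2, -5/2, 5/2)
  u_3 = (20/11, 8/11, -8/11)

Apply the Gram-Schmidt recurrence
  u_1 = v_1
  u_i = v_i − Σ_{j<i} ((v_i · u_j) / (u_j · u_j)) · u_j.

Step by step this gives:
  u_1 = (0, -2, -2)
  u_2 = (2, -5/2, 5/2)
  u_3 = (20/11, 8/11, -8/11)

Orthogonality check:
  u_2 · u_1 = 0 (should be 0)
  u_3 · u_1 = 0 (should be 0)
  u_3 · u_2 = 0 (should be 0)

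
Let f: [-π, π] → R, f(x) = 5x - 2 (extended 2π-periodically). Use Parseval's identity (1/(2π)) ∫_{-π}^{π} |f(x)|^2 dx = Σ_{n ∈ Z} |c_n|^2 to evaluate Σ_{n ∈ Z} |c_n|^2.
Σ |c_n|^2 = 25π^2/3 + 4

Expand and integrate term by term over [-π, π]:
  ∫ (5x)^2 dx = 25·(2π^3/3); ∫ 2·5·(-2)·x dx = 0 (odd integrand); ∫ (-2)^2 dx = 4·2π.
So (1/(2π)) ∫_{-π}^{π} (5x - 2)^2 dx = 25π^2/3 + 4 = 25π^2/3 + 4.
Parseval ⇒ Σ |c_n|^2 = 25π^2/3 + 4.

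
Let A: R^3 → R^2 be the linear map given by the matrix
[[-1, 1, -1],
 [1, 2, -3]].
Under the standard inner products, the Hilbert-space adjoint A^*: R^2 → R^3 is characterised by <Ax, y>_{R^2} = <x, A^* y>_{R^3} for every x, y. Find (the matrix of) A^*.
A^* = A^T =
[[-1, 1],
 [1, 2],
 [-1, -3]]

For real matrices with standard dot products, the defining identity <Ax, y> = <x, A^* y> gives (Ax)^T y = x^T (A^*) y, i.e. x^T A^T y = x^T (A^*) y. Since this holds for all x, y, we must have A^* = A^T. Therefore
A^* =
[[-1, 1],
 [1, 2],
 [-1, -3]].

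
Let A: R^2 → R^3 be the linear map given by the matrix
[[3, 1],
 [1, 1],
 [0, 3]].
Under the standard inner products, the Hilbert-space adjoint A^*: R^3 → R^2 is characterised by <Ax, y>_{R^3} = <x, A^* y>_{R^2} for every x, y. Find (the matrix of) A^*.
A^* = A^T =
[[3, 1, 0],
 [1, 1, 3]]

For real matrices with standard dot products, the defining identity <Ax, y> = <x, A^* y> gives (Ax)^T y = x^T (A^*) y, i.e. x^T A^T y = x^T (A^*) y. Since this holds for all x, y, we must have A^* = A^T. Therefore
A^* =
[[3, 1, 0],
 [1, 1, 3]].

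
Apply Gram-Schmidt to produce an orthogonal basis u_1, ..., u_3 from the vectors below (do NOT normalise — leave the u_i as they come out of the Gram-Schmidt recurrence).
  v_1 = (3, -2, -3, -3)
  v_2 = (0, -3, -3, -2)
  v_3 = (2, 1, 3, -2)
Orthogonal basis:
  u_1 = (3, -2, -3, -3)
  u_2 = (-63/31, -51/31, -30/31, 1/31)
  u_3 = (-88/241, -186/241, 486/241, -450/241)

Apply the Gram-Schmidt recurrence
  u_1 = v_1
  u_i = v_i − Σ_{j<i} ((v_i · u_j) / (u_j · u_j)) · u_j.

Step by step this gives:
  u_1 = (3, -2, -3, -3)
  u_2 = (-63/31, -51/31, -30/31, 1/31)
  u_3 = (-88/241, -186/241, 486/241, -450/241)

Orthogonality check:
  u_2 · u_1 = 0 (should be 0)
  u_3 · u_1 = 0 (should be 0)
  u_3 · u_2 = 0 (should be 0)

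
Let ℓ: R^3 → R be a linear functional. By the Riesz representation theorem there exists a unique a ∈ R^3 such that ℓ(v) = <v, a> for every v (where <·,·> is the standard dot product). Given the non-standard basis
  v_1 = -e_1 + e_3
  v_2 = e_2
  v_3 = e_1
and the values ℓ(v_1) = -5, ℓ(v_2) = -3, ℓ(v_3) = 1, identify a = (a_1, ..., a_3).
a = (1, -3, -4)

Write a = (a_1, ..., a_3) in the standard basis. For each basis vector v_i, ℓ(v_i) = <v_i, a> is a linear equation in the a_j's. Collect the n equations into a matrix system V a = ℓ, where row i of V is v_i (expressed in the standard basis). Since V is invertible (lower-triangular with 1s on the diagonal, up to permutation), solve by back-substitution:
  V =
[[-1, 0, 1],
 [0, 1, 0],
 [1, 0, 0]]
  V a = (-5, -3, 1)
Solving gives a = (1, -3, -4).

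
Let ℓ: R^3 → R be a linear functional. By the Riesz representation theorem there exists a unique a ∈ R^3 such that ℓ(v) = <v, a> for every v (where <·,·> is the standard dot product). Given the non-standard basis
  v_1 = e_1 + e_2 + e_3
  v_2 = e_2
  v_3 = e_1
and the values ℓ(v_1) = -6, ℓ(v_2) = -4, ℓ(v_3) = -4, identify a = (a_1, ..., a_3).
a = (-4, -4, 2)

Write a = (a_1, ..., a_3) in the standard basis. For each basis vector v_i, ℓ(v_i) = <v_i, a> is a linear equation in the a_j's. Collect the n equations into a matrix system V a = ℓ, where row i of V is v_i (expressed in the standard basis). Since V is invertible (lower-triangular with 1s on the diagonal, up to permutation), solve by back-substitution:
  V =
[[1, 1, 1],
 [0, 1, 0],
 [1, 0, 0]]
  V a = (-6, -4, -4)
Solving gives a = (-4, -4, 2).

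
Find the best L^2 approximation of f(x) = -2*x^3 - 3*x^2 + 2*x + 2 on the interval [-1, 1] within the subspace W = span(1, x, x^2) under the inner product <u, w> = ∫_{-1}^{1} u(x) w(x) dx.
g(x) = -3*x^2 + 4*x/5 + 2

The best approximation g ∈ W is the orthogonal projection of f onto W. Writing g = a_0 + a_1 x + a_2 x^2, the coefficients solve the normal equations G · a = b where
  G_{ij} = <φ_i, φ_j> and b_i = <f, φ_i>, with φ_0 = 1, φ_1 = x, φ_2 = x^2.
G =
  [2, 0, 2/3]
  [0, 2/3, 0]
  [2/3, 0, 2/5],
b = (2, 8/15, 2/15).
Solving gives a_0 = 2, a_1 = 4/5, a_2 = -3, so
  g(x) = -3*x^2 + 4*x/5 + 2.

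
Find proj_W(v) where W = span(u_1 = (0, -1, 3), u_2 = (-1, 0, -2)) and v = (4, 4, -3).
proj_W(v) = (29/7, 53/14, -43/14)

Set up U = [u_1 | ... | u_2] ∈ R^(3×2). The projector onto W = col(U) is P = U (U^T U)^(-1) U^T.
Compute U^T U =
  [10, -6]
  [-6, 5],
and U^T v = (-13, 2).
Solve U^T U · c = U^T v for the coefficients: c = (-53/14, -29/7). The projection is proj_W(v) = U c.
Check: (v - proj_W(v)) · u_1 = 0  (should be 0).
Check: (v - proj_W(v)) · u_2 = 0  (should be 0).
Result: proj_W(v) = (29/7, 53/14, -43/14).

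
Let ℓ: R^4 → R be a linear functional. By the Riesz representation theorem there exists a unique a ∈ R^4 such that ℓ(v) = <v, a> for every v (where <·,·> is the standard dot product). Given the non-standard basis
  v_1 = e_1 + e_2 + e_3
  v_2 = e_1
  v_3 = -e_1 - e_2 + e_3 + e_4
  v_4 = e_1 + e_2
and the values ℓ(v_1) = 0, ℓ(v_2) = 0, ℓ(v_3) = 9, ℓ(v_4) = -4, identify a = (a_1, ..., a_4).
a = (0, -4, 4, 1)

Write a = (a_1, ..., a_4) in the standard basis. For each basis vector v_i, ℓ(v_i) = <v_i, a> is a linear equation in the a_j's. Collect the n equations into a matrix system V a = ℓ, where row i of V is v_i (expressed in the standard basis). Since V is invertible (lower-triangular with 1s on the diagonal, up to permutation), solve by back-substitution:
  V =
[[1, 1, 1, 0],
 [1, 0, 0, 0],
 [-1, -1, 1, 1],
 [1, 1, 0, 0]]
  V a = (0, 0, 9, -4)
Solving gives a = (0, -4, 4, 1).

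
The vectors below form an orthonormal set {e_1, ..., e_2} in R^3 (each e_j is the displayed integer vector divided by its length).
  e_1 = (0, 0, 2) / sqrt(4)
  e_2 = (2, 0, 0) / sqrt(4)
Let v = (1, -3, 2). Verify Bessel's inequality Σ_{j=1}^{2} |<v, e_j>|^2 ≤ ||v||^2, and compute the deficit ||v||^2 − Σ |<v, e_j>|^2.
Σ |<v, e_j>|^2 = 5; ||v||^2 = 14; deficit = 9

Write each e_j = u_j / sqrt(<u_j, u_j>) where u_j is the displayed integer vector. Then <v, e_j> = <v, u_j> / sqrt(<u_j, u_j>), so |<v, e_j>|^2 = <v, u_j>^2 / <u_j, u_j>.
Coefficients: <v, e_1> = 4/sqrt(4), <v, e_2> = 2/sqrt(4).
Square and sum: Σ |<v, e_j>|^2 = 5.
Compute ||v||^2 = v·v = 14.
Deficit = 14 − 5 = 9 ≥ 0, confirming Bessel's inequality. (The deficit equals ||v − Σ <v,e_j> e_j||^2, the squared distance from v to span{e_j}.)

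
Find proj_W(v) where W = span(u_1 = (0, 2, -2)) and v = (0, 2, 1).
proj_W(v) = (0, 1/2, -1/2)

Set up U = [u_1 | ... | u_1] ∈ R^(3×1). The projector onto W = col(U) is P = U (U^T U)^(-1) U^T.
Compute U^T U =
  [8],
and U^T v = (2).
Solve U^T U · c = U^T v for the coefficients: c = (1/4). The projection is proj_W(v) = U c.
Check: (v - proj_W(v)) · u_1 = 0  (should be 0).
Result: proj_W(v) = (0, 1/2, -1/2).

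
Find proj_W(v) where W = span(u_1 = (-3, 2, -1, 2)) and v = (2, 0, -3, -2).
proj_W(v) = (7/6, -7/9, 7/18, -7/9)

Set up U = [u_1 | ... | u_1] ∈ R^(4×1). The projector onto W = col(U) is P = U (U^T U)^(-1) U^T.
Compute U^T U =
  [18],
and U^T v = (-7).
Solve U^T U · c = U^T v for the coefficients: c = (-7/18). The projection is proj_W(v) = U c.
Check: (v - proj_W(v)) · u_1 = 0  (should be 0).
Result: proj_W(v) = (7/6, -7/9, 7/18, -7/9).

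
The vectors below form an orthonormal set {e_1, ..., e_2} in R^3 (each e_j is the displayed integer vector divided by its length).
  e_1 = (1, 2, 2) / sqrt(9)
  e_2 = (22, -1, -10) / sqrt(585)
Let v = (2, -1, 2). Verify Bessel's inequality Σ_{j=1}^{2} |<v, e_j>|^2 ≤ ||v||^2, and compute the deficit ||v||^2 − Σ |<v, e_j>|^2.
Σ |<v, e_j>|^2 = 37/13; ||v||^2 = 9; deficit = 80/13

Write each e_j = u_j / sqrt(<u_j, u_j>) where u_j is the displayed integer vector. Then <v, e_j> = <v, u_j> / sqrt(<u_j, u_j>), so |<v, e_j>|^2 = <v, u_j>^2 / <u_j, u_j>.
Coefficients: <v, e_1> = 4/sqrt(9), <v, e_2> = 25/sqrt(585).
Square and sum: Σ |<v, e_j>|^2 = 37/13.
Compute ||v||^2 = v·v = 9.
Deficit = 9 − 37/13 = 80/13 ≥ 0, confirming Bessel's inequality. (The deficit equals ||v − Σ <v,e_j> e_j||^2, the squared distance from v to span{e_j}.)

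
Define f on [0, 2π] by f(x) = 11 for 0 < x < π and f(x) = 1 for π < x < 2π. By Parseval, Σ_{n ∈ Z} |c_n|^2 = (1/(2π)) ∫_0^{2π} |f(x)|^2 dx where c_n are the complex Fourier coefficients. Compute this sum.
Σ |c_n|^2 = 61

Parseval equates the L^2 energy of f (normalised by 1/(2π)) with the ℓ^2 sum of its Fourier coefficients: (1/(2π)) ∫_0^{2π} |f|^2 = Σ |c_n|^2.
Compute the left side: (1/(2π)) [∫_0^π 11^2 dx + ∫_π^{2π} 1^2 dx] = (1/(2π)) · (121π + 1π) = (121 + 1)/2 = 61.
So Σ_{n ∈ Z} |c_n|^2 = 61.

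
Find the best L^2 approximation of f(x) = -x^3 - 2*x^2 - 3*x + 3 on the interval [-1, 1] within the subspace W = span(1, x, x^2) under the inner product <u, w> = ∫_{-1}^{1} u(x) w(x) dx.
g(x) = -2*x^2 - 18*x/5 + 3

The best approximation g ∈ W is the orthogonal projection of f onto W. Writing g = a_0 + a_1 x + a_2 x^2, the coefficients solve the normal equations G · a = b where
  G_{ij} = <φ_i, φ_j> and b_i = <f, φ_i>, with φ_0 = 1, φ_1 = x, φ_2 = x^2.
G =
  [2, 0, 2/3]
  [0, 2/3, 0]
  [2/3, 0, 2/5],
b = (14/3, -12/5, 6/5).
Solving gives a_0 = 3, a_1 = -18/5, a_2 = -2, so
  g(x) = -2*x^2 - 18*x/5 + 3.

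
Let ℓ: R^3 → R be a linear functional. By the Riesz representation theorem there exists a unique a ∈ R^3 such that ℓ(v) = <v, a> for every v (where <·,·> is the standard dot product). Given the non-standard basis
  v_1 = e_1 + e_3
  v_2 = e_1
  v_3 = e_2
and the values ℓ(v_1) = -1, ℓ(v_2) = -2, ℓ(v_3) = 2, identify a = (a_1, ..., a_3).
a = (-2, 2, 1)

Write a = (a_1, ..., a_3) in the standard basis. For each basis vector v_i, ℓ(v_i) = <v_i, a> is a linear equation in the a_j's. Collect the n equations into a matrix system V a = ℓ, where row i of V is v_i (expressed in the standard basis). Since V is invertible (lower-triangular with 1s on the diagonal, up to permutation), solve by back-substitution:
  V =
[[1, 0, 1],
 [1, 0, 0],
 [0, 1, 0]]
  V a = (-1, -2, 2)
Solving gives a = (-2, 2, 1).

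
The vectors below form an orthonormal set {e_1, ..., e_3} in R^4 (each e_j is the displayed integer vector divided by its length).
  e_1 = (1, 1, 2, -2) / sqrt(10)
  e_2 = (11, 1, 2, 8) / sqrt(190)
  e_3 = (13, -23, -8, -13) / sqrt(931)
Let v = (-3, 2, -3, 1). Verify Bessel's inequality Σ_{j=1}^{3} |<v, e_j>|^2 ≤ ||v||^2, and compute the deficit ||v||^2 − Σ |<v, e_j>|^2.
Σ |<v, e_j>|^2 = 902/49; ||v||^2 = 23; deficit = 225/49

Write each e_j = u_j / sqrt(<u_j, u_j>) where u_j is the displayed integer vector. Then <v, e_j> = <v, u_j> / sqrt(<u_j, u_j>), so |<v, e_j>|^2 = <v, u_j>^2 / <u_j, u_j>.
Coefficients: <v, e_1> = -9/sqrt(10), <v, e_2> = -29/sqrt(190), <v, e_3> = -74/sqrt(931).
Square and sum: Σ |<v, e_j>|^2 = 902/49.
Compute ||v||^2 = v·v = 23.
Deficit = 23 − 902/49 = 225/49 ≥ 0, confirming Bessel's inequality. (The deficit equals ||v − Σ <v,e_j> e_j||^2, the squared distance from v to span{e_j}.)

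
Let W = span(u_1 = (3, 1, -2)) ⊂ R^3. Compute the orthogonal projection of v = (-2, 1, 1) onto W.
proj_W(v) = (-3/2, -1/2, 1)

Set up U = [u_1 | ... | u_1] ∈ R^(3×1). The projector onto W = col(U) is P = U (U^T U)^(-1) U^T.
Compute U^T U =
  [14],
and U^T v = (-7).
Solve U^T U · c = U^T v for the coefficients: c = (-1/2). The projection is proj_W(v) = U c.
Check: (v - proj_W(v)) · u_1 = 0  (should be 0).
Result: proj_W(v) = (-3/2, -1/2, 1).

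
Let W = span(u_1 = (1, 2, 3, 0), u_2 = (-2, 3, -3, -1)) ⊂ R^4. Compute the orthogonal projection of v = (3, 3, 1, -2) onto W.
proj_W(v) = (10/27, 76/27, 2, -8/27)

Set up U = [u_1 | ... | u_2] ∈ R^(4×2). The projector onto W = col(U) is P = U (U^T U)^(-1) U^T.
Compute U^T U =
  [14, -5]
  [-5, 23],
and U^T v = (12, 2).
Solve U^T U · c = U^T v for the coefficients: c = (26/27, 8/27). The projection is proj_W(v) = U c.
Check: (v - proj_W(v)) · u_1 = 0  (should be 0).
Check: (v - proj_W(v)) · u_2 = 0  (should be 0).
Result: proj_W(v) = (10/27, 76/27, 2, -8/27).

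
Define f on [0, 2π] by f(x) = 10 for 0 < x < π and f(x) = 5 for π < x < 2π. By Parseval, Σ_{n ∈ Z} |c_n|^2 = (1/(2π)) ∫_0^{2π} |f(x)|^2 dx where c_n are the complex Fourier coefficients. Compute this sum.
Σ |c_n|^2 = 125/2

Parseval equates the L^2 energy of f (normalised by 1/(2π)) with the ℓ^2 sum of its Fourier coefficients: (1/(2π)) ∫_0^{2π} |f|^2 = Σ |c_n|^2.
Compute the left side: (1/(2π)) [∫_0^π 10^2 dx + ∫_π^{2π} 5^2 dx] = (1/(2π)) · (100π + 25π) = (100 + 25)/2 = 125/2.
So Σ_{n ∈ Z} |c_n|^2 = 125/2.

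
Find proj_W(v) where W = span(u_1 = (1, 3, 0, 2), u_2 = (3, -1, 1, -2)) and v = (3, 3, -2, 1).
proj_W(v) = (235/97, 285/97, 42/97, 134/97)

Set up U = [u_1 | ... | u_2] ∈ R^(4×2). The projector onto W = col(U) is P = U (U^T U)^(-1) U^T.
Compute U^T U =
  [14, -4]
  [-4, 15],
and U^T v = (14, 2).
Solve U^T U · c = U^T v for the coefficients: c = (109/97, 42/97). The projection is proj_W(v) = U c.
Check: (v - proj_W(v)) · u_1 = 0  (should be 0).
Check: (v - proj_W(v)) · u_2 = 0  (should be 0).
Result: proj_W(v) = (235/97, 285/97, 42/97, 134/97).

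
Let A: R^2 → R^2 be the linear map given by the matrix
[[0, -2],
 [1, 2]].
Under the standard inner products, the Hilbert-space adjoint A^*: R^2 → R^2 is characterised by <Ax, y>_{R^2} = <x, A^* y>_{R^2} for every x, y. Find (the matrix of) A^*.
A^* = A^T =
[[0, 1],
 [-2, 2]]

For real matrices with standard dot products, the defining identity <Ax, y> = <x, A^* y> gives (Ax)^T y = x^T (A^*) y, i.e. x^T A^T y = x^T (A^*) y. Since this holds for all x, y, we must have A^* = A^T. Therefore
A^* =
[[0, 1],
 [-2, 2]].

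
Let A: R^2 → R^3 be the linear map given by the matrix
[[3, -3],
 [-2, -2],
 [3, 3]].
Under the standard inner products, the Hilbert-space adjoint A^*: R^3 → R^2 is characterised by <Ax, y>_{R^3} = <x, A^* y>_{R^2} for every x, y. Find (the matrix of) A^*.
A^* = A^T =
[[3, -2, 3],
 [-3, -2, 3]]

For real matrices with standard dot products, the defining identity <Ax, y> = <x, A^* y> gives (Ax)^T y = x^T (A^*) y, i.e. x^T A^T y = x^T (A^*) y. Since this holds for all x, y, we must have A^* = A^T. Therefore
A^* =
[[3, -2, 3],
 [-3, -2, 3]].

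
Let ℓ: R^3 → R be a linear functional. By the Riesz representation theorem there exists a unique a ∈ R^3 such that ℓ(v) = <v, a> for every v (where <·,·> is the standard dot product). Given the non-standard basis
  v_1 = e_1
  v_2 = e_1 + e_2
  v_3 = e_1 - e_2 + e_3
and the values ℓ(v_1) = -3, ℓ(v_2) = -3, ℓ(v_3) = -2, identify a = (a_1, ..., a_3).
a = (-3, 0, 1)

Write a = (a_1, ..., a_3) in the standard basis. For each basis vector v_i, ℓ(v_i) = <v_i, a> is a linear equation in the a_j's. Collect the n equations into a matrix system V a = ℓ, where row i of V is v_i (expressed in the standard basis). Since V is invertible (lower-triangular with 1s on the diagonal, up to permutation), solve by back-substitution:
  V =
[[1, 0, 0],
 [1, 1, 0],
 [1, -1, 1]]
  V a = (-3, -3, -2)
Solving gives a = (-3, 0, 1).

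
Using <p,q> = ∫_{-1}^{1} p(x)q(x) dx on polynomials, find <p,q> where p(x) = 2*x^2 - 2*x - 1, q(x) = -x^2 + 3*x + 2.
<p,q> = -82/15

Expand the product: p(x)·q(x) = -2*x^4 + 8*x^3 - x^2 - 7*x - 2.
∫_{-1}^{1} of each monomial x^k gives [2/(k+1) if k even, 0 if k odd]. Integrating term-by-term (or equivalently evaluating the antiderivative F(x) = -2*x^5/5 + 2*x^4 - x^3/3 - 7*x^2/2 - 2*x at the endpoints):
  F(1) − F(−1) = -127/30 − (37/30) = -82/15.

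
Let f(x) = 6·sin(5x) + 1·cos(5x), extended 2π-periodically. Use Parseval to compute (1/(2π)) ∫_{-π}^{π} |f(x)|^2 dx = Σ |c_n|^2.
Σ |c_n|^2 = 37/2

Expand |f|^2 and use orthogonality of {sin(nx), cos(mx)} on [-π, π]:
  ∫_{-π}^{π} sin(nx)^2 dx = π, ∫ cos(mx)^2 dx = π, and cross terms integrate to 0.
So ∫_{-π}^{π} f(x)^2 dx = 6^2 · π + 1^2 · π = (36 + 1)π.
Divide by 2π: (36 + 1)/2 = 37/2.
By Parseval, this equals Σ |c_n|^2.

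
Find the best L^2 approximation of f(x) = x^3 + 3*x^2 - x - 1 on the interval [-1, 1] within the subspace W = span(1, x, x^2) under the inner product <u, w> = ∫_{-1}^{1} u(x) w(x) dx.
g(x) = 3*x^2 - 2*x/5 - 1

The best approximation g ∈ W is the orthogonal projection of f onto W. Writing g = a_0 + a_1 x + a_2 x^2, the coefficients solve the normal equations G · a = b where
  G_{ij} = <φ_i, φ_j> and b_i = <f, φ_i>, with φ_0 = 1, φ_1 = x, φ_2 = x^2.
G =
  [2, 0, 2/3]
  [0, 2/3, 0]
  [2/3, 0, 2/5],
b = (0, -4/15, 8/15).
Solving gives a_0 = -1, a_1 = -2/5, a_2 = 3, so
  g(x) = 3*x^2 - 2*x/5 - 1.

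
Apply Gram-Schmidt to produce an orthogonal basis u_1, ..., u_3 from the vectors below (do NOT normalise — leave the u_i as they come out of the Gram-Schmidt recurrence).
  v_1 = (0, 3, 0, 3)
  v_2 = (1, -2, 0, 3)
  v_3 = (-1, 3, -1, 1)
Orthogonal basis:
  u_1 = (0, 3, 0, 3)
  u_2 = (1, -5/2, 0, 5/2)
  u_3 = (-5/9, -1/9, -1, 1/9)

Apply the Gram-Schmidt recurrence
  u_1 = v_1
  u_i = v_i − Σ_{j<i} ((v_i · u_j) / (u_j · u_j)) · u_j.

Step by step this gives:
  u_1 = (0, 3, 0, 3)
  u_2 = (1, -5/2, 0, 5/2)
  u_3 = (-5/9, -1/9, -1, 1/9)

Orthogonality check:
  u_2 · u_1 = 0 (should be 0)
  u_3 · u_1 = 0 (should be 0)
  u_3 · u_2 = 0 (should be 0)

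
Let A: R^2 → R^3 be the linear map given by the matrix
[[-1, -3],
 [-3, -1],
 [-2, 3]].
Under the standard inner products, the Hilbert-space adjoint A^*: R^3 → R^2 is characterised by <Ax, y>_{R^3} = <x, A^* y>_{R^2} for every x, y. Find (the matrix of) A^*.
A^* = A^T =
[[-1, -3, -2],
 [-3, -1, 3]]

For real matrices with standard dot products, the defining identity <Ax, y> = <x, A^* y> gives (Ax)^T y = x^T (A^*) y, i.e. x^T A^T y = x^T (A^*) y. Since this holds for all x, y, we must have A^* = A^T. Therefore
A^* =
[[-1, -3, -2],
 [-3, -1, 3]].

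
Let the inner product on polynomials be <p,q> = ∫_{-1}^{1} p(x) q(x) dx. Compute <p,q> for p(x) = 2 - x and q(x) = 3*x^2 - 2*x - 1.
<p,q> = 4/3

Expand the product: p(x)·q(x) = -3*x^3 + 8*x^2 - 3*x - 2.
∫_{-1}^{1} of each monomial x^k gives [2/(k+1) if k even, 0 if k odd]. Integrating term-by-term (or equivalently evaluating the antiderivative F(x) = -3*x^4/4 + 8*x^3/3 - 3*x^2/2 - 2*x at the endpoints):
  F(1) − F(−1) = -19/12 − (-35/12) = 4/3.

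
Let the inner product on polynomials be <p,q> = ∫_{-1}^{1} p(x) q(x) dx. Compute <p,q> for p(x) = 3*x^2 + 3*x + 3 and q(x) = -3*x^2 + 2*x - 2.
<p,q> = -108/5

Expand the product: p(x)·q(x) = -9*x^4 - 3*x^3 - 9*x^2 - 6.
∫_{-1}^{1} of each monomial x^k gives [2/(k+1) if k even, 0 if k odd]. Integrating term-by-term (or equivalently evaluating the antiderivative F(x) = -9*x^5/5 - 3*x^4/4 - 3*x^3 - 6*x at the endpoints):
  F(1) − F(−1) = -231/20 − (201/20) = -108/5.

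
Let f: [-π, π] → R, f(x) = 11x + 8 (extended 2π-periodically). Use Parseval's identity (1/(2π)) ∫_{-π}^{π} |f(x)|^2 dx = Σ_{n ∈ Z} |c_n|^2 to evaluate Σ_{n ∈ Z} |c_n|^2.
Σ |c_n|^2 = 121π^2/3 + 64

Expand and integrate term by term over [-π, π]:
  ∫ (11x)^2 dx = 121·(2π^3/3); ∫ 2·11·(8)·x dx = 0 (odd integrand); ∫ 8^2 dx = 64·2π.
So (1/(2π)) ∫_{-π}^{π} (11x + 8)^2 dx = 121π^2/3 + 64 = 121π^2/3 + 64.
Parseval ⇒ Σ |c_n|^2 = 121π^2/3 + 64.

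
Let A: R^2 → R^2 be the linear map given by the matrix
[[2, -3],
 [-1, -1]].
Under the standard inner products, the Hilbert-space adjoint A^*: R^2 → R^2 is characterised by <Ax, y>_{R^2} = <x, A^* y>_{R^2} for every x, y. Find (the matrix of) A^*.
A^* = A^T =
[[2, -1],
 [-3, -1]]

For real matrices with standard dot products, the defining identity <Ax, y> = <x, A^* y> gives (Ax)^T y = x^T (A^*) y, i.e. x^T A^T y = x^T (A^*) y. Since this holds for all x, y, we must have A^* = A^T. Therefore
A^* =
[[2, -1],
 [-3, -1]].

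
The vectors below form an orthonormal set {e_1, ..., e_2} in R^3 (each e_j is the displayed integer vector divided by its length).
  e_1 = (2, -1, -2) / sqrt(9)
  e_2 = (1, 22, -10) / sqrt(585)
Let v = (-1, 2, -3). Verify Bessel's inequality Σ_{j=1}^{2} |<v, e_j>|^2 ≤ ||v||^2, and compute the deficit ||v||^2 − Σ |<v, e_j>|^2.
Σ |<v, e_j>|^2 = 621/65; ||v||^2 = 14; deficit = 289/65

Write each e_j = u_j / sqrt(<u_j, u_j>) where u_j is the displayed integer vector. Then <v, e_j> = <v, u_j> / sqrt(<u_j, u_j>), so |<v, e_j>|^2 = <v, u_j>^2 / <u_j, u_j>.
Coefficients: <v, e_1> = 2/sqrt(9), <v, e_2> = 73/sqrt(585).
Square and sum: Σ |<v, e_j>|^2 = 621/65.
Compute ||v||^2 = v·v = 14.
Deficit = 14 − 621/65 = 289/65 ≥ 0, confirming Bessel's inequality. (The deficit equals ||v − Σ <v,e_j> e_j||^2, the squared distance from v to span{e_j}.)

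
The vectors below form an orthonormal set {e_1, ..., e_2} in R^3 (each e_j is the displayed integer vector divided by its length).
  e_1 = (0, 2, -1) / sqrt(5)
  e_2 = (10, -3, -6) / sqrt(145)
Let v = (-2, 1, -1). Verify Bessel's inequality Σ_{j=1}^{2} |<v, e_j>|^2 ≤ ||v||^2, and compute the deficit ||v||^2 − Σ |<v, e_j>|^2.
Σ |<v, e_j>|^2 = 110/29; ||v||^2 = 6; deficit = 64/29

Write each e_j = u_j / sqrt(<u_j, u_j>) where u_j is the displayed integer vector. Then <v, e_j> = <v, u_j> / sqrt(<u_j, u_j>), so |<v, e_j>|^2 = <v, u_j>^2 / <u_j, u_j>.
Coefficients: <v, e_1> = 3/sqrt(5), <v, e_2> = -17/sqrt(145).
Square and sum: Σ |<v, e_j>|^2 = 110/29.
Compute ||v||^2 = v·v = 6.
Deficit = 6 − 110/29 = 64/29 ≥ 0, confirming Bessel's inequality. (The deficit equals ||v − Σ <v,e_j> e_j||^2, the squared distance from v to span{e_j}.)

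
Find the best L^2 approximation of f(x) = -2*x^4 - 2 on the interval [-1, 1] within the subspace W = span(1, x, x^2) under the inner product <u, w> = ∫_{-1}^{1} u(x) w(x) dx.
g(x) = -12*x^2/7 - 64/35

The best approximation g ∈ W is the orthogonal projection of f onto W. Writing g = a_0 + a_1 x + a_2 x^2, the coefficients solve the normal equations G · a = b where
  G_{ij} = <φ_i, φ_j> and b_i = <f, φ_i>, with φ_0 = 1, φ_1 = x, φ_2 = x^2.
G =
  [2, 0, 2/3]
  [0, 2/3, 0]
  [2/3, 0, 2/5],
b = (-24/5, 0, -40/21).
Solving gives a_0 = -64/35, a_1 = 0, a_2 = -12/7, so
  g(x) = -12*x^2/7 - 64/35.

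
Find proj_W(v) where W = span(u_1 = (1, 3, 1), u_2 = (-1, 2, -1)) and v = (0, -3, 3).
proj_W(v) = (3/2, -3, 3/2)

Set up U = [u_1 | ... | u_2] ∈ R^(3×2). The projector onto W = col(U) is P = U (U^T U)^(-1) U^T.
Compute U^T U =
  [11, 4]
  [4, 6],
and U^T v = (-6, -9).
Solve U^T U · c = U^T v for the coefficients: c = (0, -3/2). The projection is proj_W(v) = U c.
Check: (v - proj_W(v)) · u_1 = 0  (should be 0).
Check: (v - proj_W(v)) · u_2 = 0  (should be 0).
Result: proj_W(v) = (3/2, -3, 3/2).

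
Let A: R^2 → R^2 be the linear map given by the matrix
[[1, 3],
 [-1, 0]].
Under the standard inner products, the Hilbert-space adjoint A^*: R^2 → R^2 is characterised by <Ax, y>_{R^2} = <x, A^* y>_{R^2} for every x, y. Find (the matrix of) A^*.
A^* = A^T =
[[1, -1],
 [3, 0]]

For real matrices with standard dot products, the defining identity <Ax, y> = <x, A^* y> gives (Ax)^T y = x^T (A^*) y, i.e. x^T A^T y = x^T (A^*) y. Since this holds for all x, y, we must have A^* = A^T. Therefore
A^* =
[[1, -1],
 [3, 0]].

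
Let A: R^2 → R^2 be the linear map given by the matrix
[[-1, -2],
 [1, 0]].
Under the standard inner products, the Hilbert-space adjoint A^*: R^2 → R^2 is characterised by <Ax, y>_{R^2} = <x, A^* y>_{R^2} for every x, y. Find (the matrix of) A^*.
A^* = A^T =
[[-1, 1],
 [-2, 0]]

For real matrices with standard dot products, the defining identity <Ax, y> = <x, A^* y> gives (Ax)^T y = x^T (A^*) y, i.e. x^T A^T y = x^T (A^*) y. Since this holds for all x, y, we must have A^* = A^T. Therefore
A^* =
[[-1, 1],
 [-2, 0]].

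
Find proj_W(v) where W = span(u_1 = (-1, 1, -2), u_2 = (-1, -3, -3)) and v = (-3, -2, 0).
proj_W(v) = (-33/98, -167/98, -58/49)

Set up U = [u_1 | ... | u_2] ∈ R^(3×2). The projector onto W = col(U) is P = U (U^T U)^(-1) U^T.
Compute U^T U =
  [6, 4]
  [4, 19],
and U^T v = (1, 9).
Solve U^T U · c = U^T v for the coefficients: c = (-17/98, 25/49). The projection is proj_W(v) = U c.
Check: (v - proj_W(v)) · u_1 = 0  (should be 0).
Check: (v - proj_W(v)) · u_2 = 0  (should be 0).
Result: proj_W(v) = (-33/98, -167/98, -58/49).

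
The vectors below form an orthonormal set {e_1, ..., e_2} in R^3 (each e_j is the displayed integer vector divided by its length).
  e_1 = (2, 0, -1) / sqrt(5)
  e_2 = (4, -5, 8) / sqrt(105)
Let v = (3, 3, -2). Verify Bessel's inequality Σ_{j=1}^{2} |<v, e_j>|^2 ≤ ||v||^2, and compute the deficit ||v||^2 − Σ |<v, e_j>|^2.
Σ |<v, e_j>|^2 = 341/21; ||v||^2 = 22; deficit = 121/21

Write each e_j = u_j / sqrt(<u_j, u_j>) where u_j is the displayed integer vector. Then <v, e_j> = <v, u_j> / sqrt(<u_j, u_j>), so |<v, e_j>|^2 = <v, u_j>^2 / <u_j, u_j>.
Coefficients: <v, e_1> = 8/sqrt(5), <v, e_2> = -19/sqrt(105).
Square and sum: Σ |<v, e_j>|^2 = 341/21.
Compute ||v||^2 = v·v = 22.
Deficit = 22 − 341/21 = 121/21 ≥ 0, confirming Bessel's inequality. (The deficit equals ||v − Σ <v,e_j> e_j||^2, the squared distance from v to span{e_j}.)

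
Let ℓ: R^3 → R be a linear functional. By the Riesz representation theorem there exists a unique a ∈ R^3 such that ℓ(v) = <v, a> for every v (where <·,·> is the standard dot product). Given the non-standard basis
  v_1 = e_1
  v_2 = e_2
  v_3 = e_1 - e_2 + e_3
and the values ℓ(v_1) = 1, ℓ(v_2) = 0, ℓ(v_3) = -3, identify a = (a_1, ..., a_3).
a = (1, 0, -4)

Write a = (a_1, ..., a_3) in the standard basis. For each basis vector v_i, ℓ(v_i) = <v_i, a> is a linear equation in the a_j's. Collect the n equations into a matrix system V a = ℓ, where row i of V is v_i (expressed in the standard basis). Since V is invertible (lower-triangular with 1s on the diagonal, up to permutation), solve by back-substitution:
  V =
[[1, 0, 0],
 [0, 1, 0],
 [1, -1, 1]]
  V a = (1, 0, -3)
Solving gives a = (1, 0, -4).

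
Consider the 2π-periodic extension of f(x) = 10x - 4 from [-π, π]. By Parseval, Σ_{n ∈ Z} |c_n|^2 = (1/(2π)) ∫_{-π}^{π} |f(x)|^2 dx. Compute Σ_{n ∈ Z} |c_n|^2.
Σ |c_n|^2 = 100π^2/3 + 16

Expand and integrate term by term over [-π, π]:
  ∫ (10x)^2 dx = 100·(2π^3/3); ∫ 2·10·(-4)·x dx = 0 (odd integrand); ∫ (-4)^2 dx = 16·2π.
So (1/(2π)) ∫_{-π}^{π} (10x - 4)^2 dx = 100π^2/3 + 16 = 100π^2/3 + 16.
Parseval ⇒ Σ |c_n|^2 = 100π^2/3 + 16.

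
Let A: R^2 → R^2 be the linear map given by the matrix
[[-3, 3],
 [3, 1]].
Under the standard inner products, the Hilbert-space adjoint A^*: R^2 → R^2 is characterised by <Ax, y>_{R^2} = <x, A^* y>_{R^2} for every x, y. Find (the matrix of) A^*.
A^* = A^T =
[[-3, 3],
 [3, 1]]

For real matrices with standard dot products, the defining identity <Ax, y> = <x, A^* y> gives (Ax)^T y = x^T (A^*) y, i.e. x^T A^T y = x^T (A^*) y. Since this holds for all x, y, we must have A^* = A^T. Therefore
A^* =
[[-3, 3],
 [3, 1]].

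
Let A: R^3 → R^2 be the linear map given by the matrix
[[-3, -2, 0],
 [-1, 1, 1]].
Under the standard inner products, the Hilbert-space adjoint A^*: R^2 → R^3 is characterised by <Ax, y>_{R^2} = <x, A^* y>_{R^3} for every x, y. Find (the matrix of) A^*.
A^* = A^T =
[[-3, -1],
 [-2, 1],
 [0, 1]]

For real matrices with standard dot products, the defining identity <Ax, y> = <x, A^* y> gives (Ax)^T y = x^T (A^*) y, i.e. x^T A^T y = x^T (A^*) y. Since this holds for all x, y, we must have A^* = A^T. Therefore
A^* =
[[-3, -1],
 [-2, 1],
 [0, 1]].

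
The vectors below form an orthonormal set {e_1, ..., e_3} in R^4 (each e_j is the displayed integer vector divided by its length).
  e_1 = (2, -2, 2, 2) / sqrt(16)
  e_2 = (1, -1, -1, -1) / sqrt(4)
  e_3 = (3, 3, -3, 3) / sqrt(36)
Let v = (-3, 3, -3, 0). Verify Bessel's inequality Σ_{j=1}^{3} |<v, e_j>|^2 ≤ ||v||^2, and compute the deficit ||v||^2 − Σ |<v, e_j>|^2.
Σ |<v, e_j>|^2 = 99/4; ||v||^2 = 27; deficit = 9/4

Write each e_j = u_j / sqrt(<u_j, u_j>) where u_j is the displayed integer vector. Then <v, e_j> = <v, u_j> / sqrt(<u_j, u_j>), so |<v, e_j>|^2 = <v, u_j>^2 / <u_j, u_j>.
Coefficients: <v, e_1> = -18/sqrt(16), <v, e_2> = -3/sqrt(4), <v, e_3> = 9/sqrt(36).
Square and sum: Σ |<v, e_j>|^2 = 99/4.
Compute ||v||^2 = v·v = 27.
Deficit = 27 − 99/4 = 9/4 ≥ 0, confirming Bessel's inequality. (The deficit equals ||v − Σ <v,e_j> e_j||^2, the squared distance from v to span{e_j}.)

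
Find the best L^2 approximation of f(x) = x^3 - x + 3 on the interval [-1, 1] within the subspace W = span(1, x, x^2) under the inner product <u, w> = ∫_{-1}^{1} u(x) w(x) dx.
g(x) = 3 - 2*x/5

The best approximation g ∈ W is the orthogonal projection of f onto W. Writing g = a_0 + a_1 x + a_2 x^2, the coefficients solve the normal equations G · a = b where
  G_{ij} = <φ_i, φ_j> and b_i = <f, φ_i>, with φ_0 = 1, φ_1 = x, φ_2 = x^2.
G =
  [2, 0, 2/3]
  [0, 2/3, 0]
  [2/3, 0, 2/5],
b = (6, -4/15, 2).
Solving gives a_0 = 3, a_1 = -2/5, a_2 = 0, so
  g(x) = 3 - 2*x/5.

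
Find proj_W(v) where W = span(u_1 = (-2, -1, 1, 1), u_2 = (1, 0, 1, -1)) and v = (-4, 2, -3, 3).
proj_W(v) = (-54/17, 2/17, -60/17, 56/17)

Set up U = [u_1 | ... | u_2] ∈ R^(4×2). The projector onto W = col(U) is P = U (U^T U)^(-1) U^T.
Compute U^T U =
  [7, -2]
  [-2, 3],
and U^T v = (6, -10).
Solve U^T U · c = U^T v for the coefficients: c = (-2/17, -58/17). The projection is proj_W(v) = U c.
Check: (v - proj_W(v)) · u_1 = 0  (should be 0).
Check: (v - proj_W(v)) · u_2 = 0  (should be 0).
Result: proj_W(v) = (-54/17, 2/17, -60/17, 56/17).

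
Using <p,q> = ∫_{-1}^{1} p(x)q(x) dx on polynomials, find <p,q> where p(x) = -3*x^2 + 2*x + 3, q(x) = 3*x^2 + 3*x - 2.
<p,q> = -8/5

Expand the product: p(x)·q(x) = -9*x^4 - 3*x^3 + 21*x^2 + 5*x - 6.
∫_{-1}^{1} of each monomial x^k gives [2/(k+1) if k even, 0 if k odd]. Integrating term-by-term (or equivalently evaluating the antiderivative F(x) = -9*x^5/5 - 3*x^4/4 + 7*x^3 + 5*x^2/2 - 6*x at the endpoints):
  F(1) − F(−1) = 19/20 − (51/20) = -8/5.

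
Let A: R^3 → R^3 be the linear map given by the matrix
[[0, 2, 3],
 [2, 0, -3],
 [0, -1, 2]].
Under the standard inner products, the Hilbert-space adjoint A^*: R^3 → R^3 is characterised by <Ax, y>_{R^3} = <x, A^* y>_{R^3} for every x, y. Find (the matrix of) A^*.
A^* = A^T =
[[0, 2, 0],
 [2, 0, -1],
 [3, -3, 2]]

For real matrices with standard dot products, the defining identity <Ax, y> = <x, A^* y> gives (Ax)^T y = x^T (A^*) y, i.e. x^T A^T y = x^T (A^*) y. Since this holds for all x, y, we must have A^* = A^T. Therefore
A^* =
[[0, 2, 0],
 [2, 0, -1],
 [3, -3, 2]].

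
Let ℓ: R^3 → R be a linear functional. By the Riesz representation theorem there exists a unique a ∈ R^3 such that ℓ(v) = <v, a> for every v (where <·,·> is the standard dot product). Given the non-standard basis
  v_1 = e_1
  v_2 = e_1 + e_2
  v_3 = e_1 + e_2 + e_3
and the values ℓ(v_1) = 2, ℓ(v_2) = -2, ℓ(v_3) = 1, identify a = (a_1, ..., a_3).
a = (2, -4, 3)

Write a = (a_1, ..., a_3) in the standard basis. For each basis vector v_i, ℓ(v_i) = <v_i, a> is a linear equation in the a_j's. Collect the n equations into a matrix system V a = ℓ, where row i of V is v_i (expressed in the standard basis). Since V is invertible (lower-triangular with 1s on the diagonal, up to permutation), solve by back-substitution:
  V =
[[1, 0, 0],
 [1, 1, 0],
 [1, 1, 1]]
  V a = (2, -2, 1)
Solving gives a = (2, -4, 3).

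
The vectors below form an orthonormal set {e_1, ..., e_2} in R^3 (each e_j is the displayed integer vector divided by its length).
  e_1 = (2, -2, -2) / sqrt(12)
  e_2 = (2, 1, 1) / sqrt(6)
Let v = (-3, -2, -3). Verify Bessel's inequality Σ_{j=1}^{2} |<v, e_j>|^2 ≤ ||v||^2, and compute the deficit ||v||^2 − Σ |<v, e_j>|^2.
Σ |<v, e_j>|^2 = 43/2; ||v||^2 = 22; deficit = 1/2

Write each e_j = u_j / sqrt(<u_j, u_j>) where u_j is the displayed integer vector. Then <v, e_j> = <v, u_j> / sqrt(<u_j, u_j>), so |<v, e_j>|^2 = <v, u_j>^2 / <u_j, u_j>.
Coefficients: <v, e_1> = 4/sqrt(12), <v, e_2> = -11/sqrt(6).
Square and sum: Σ |<v, e_j>|^2 = 43/2.
Compute ||v||^2 = v·v = 22.
Deficit = 22 − 43/2 = 1/2 ≥ 0, confirming Bessel's inequality. (The deficit equals ||v − Σ <v,e_j> e_j||^2, the squared distance from v to span{e_j}.)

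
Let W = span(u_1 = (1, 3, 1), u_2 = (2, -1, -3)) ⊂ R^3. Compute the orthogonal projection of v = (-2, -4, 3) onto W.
proj_W(v) = (-238/69, -427/138, 239/138)

Set up U = [u_1 | ... | u_2] ∈ R^(3×2). The projector onto W = col(U) is P = U (U^T U)^(-1) U^T.
Compute U^T U =
  [11, -4]
  [-4, 14],
and U^T v = (-11, -9).
Solve U^T U · c = U^T v for the coefficients: c = (-95/69, -143/138). The projection is proj_W(v) = U c.
Check: (v - proj_W(v)) · u_1 = 0  (should be 0).
Check: (v - proj_W(v)) · u_2 = 0  (should be 0).
Result: proj_W(v) = (-238/69, -427/138, 239/138).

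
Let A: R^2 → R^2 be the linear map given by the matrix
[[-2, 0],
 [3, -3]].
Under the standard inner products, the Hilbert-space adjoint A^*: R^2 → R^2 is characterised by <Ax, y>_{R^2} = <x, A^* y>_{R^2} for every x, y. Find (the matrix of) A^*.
A^* = A^T =
[[-2, 3],
 [0, -3]]

For real matrices with standard dot products, the defining identity <Ax, y> = <x, A^* y> gives (Ax)^T y = x^T (A^*) y, i.e. x^T A^T y = x^T (A^*) y. Since this holds for all x, y, we must have A^* = A^T. Therefore
A^* =
[[-2, 3],
 [0, -3]].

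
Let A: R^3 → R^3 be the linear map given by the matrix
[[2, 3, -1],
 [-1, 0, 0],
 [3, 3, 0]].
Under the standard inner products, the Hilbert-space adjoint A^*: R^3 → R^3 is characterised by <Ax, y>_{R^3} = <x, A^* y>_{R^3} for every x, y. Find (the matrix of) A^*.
A^* = A^T =
[[2, -1, 3],
 [3, 0, 3],
 [-1, 0, 0]]

For real matrices with standard dot products, the defining identity <Ax, y> = <x, A^* y> gives (Ax)^T y = x^T (A^*) y, i.e. x^T A^T y = x^T (A^*) y. Since this holds for all x, y, we must have A^* = A^T. Therefore
A^* =
[[2, -1, 3],
 [3, 0, 3],
 [-1, 0, 0]].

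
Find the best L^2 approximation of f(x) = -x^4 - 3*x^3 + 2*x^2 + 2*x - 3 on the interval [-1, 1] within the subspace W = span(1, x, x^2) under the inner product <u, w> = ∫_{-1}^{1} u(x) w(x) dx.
g(x) = 8*x^2/7 + x/5 - 102/35

The best approximation g ∈ W is the orthogonal projection of f onto W. Writing g = a_0 + a_1 x + a_2 x^2, the coefficients solve the normal equations G · a = b where
  G_{ij} = <φ_i, φ_j> and b_i = <f, φ_i>, with φ_0 = 1, φ_1 = x, φ_2 = x^2.
G =
  [2, 0, 2/3]
  [0, 2/3, 0]
  [2/3, 0, 2/5],
b = (-76/15, 2/15, -52/35).
Solving gives a_0 = -102/35, a_1 = 1/5, a_2 = 8/7, so
  g(x) = 8*x^2/7 + x/5 - 102/35.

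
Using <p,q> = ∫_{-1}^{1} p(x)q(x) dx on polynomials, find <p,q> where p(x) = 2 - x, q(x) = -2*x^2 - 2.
<p,q> = -32/3

Expand the product: p(x)·q(x) = 2*x^3 - 4*x^2 + 2*x - 4.
∫_{-1}^{1} of each monomial x^k gives [2/(k+1) if k even, 0 if k odd]. Integrating term-by-term (or equivalently evaluating the antiderivative F(x) = x^4/2 - 4*x^3/3 + x^2 - 4*x at the endpoints):
  F(1) − F(−1) = -23/6 − (41/6) = -32/3.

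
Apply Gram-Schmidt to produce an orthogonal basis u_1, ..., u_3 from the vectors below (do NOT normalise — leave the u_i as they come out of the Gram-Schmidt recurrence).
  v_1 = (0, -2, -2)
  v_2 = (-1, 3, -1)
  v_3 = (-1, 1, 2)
Orthogonal basis:
  u_1 = (0, -2, -2)
  u_2 = (-1, 2, -2)
  u_3 = (-10/9, -5/18, 5/18)

Apply the Gram-Schmidt recurrence
  u_1 = v_1
  u_i = v_i − Σ_{j<i} ((v_i · u_j) / (u_j · u_j)) · u_j.

Step by step this gives:
  u_1 = (0, -2, -2)
  u_2 = (-1, 2, -2)
  u_3 = (-10/9, -5/18, 5/18)

Orthogonality check:
  u_2 · u_1 = 0 (should be 0)
  u_3 · u_1 = 0 (should be 0)
  u_3 · u_2 = 0 (should be 0)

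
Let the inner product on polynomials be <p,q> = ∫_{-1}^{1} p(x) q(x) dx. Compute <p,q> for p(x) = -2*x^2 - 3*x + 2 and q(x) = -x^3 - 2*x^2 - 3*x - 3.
<p,q> = -28/15

Expand the product: p(x)·q(x) = 2*x^5 + 7*x^4 + 10*x^3 + 11*x^2 + 3*x - 6.
∫_{-1}^{1} of each monomial x^k gives [2/(k+1) if k even, 0 if k odd]. Integrating term-by-term (or equivalently evaluating the antiderivative F(x) = x^6/3 + 7*x^5/5 + 5*x^4/2 + 11*x^3/3 + 3*x^2/2 - 6*x at the endpoints):
  F(1) − F(−1) = 17/5 − (79/15) = -28/15.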